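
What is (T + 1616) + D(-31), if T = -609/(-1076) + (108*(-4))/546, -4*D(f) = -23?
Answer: 39693305/24479 ≈ 1621.5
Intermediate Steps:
D(f) = 23/4 (D(f) = -1/4*(-23) = 23/4)
T = -22053/97916 (T = -609*(-1/1076) - 432*1/546 = 609/1076 - 72/91 = -22053/97916 ≈ -0.22522)
(T + 1616) + D(-31) = (-22053/97916 + 1616) + 23/4 = 158210203/97916 + 23/4 = 39693305/24479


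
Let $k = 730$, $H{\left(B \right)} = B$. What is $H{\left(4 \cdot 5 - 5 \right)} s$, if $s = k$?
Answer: $10950$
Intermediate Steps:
$s = 730$
$H{\left(4 \cdot 5 - 5 \right)} s = \left(4 \cdot 5 - 5\right) 730 = \left(20 - 5\right) 730 = 15 \cdot 730 = 10950$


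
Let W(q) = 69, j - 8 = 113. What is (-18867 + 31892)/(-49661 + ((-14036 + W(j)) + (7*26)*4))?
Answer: -521/2516 ≈ -0.20707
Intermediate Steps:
j = 121 (j = 8 + 113 = 121)
(-18867 + 31892)/(-49661 + ((-14036 + W(j)) + (7*26)*4)) = (-18867 + 31892)/(-49661 + ((-14036 + 69) + (7*26)*4)) = 13025/(-49661 + (-13967 + 182*4)) = 13025/(-49661 + (-13967 + 728)) = 13025/(-49661 - 13239) = 13025/(-62900) = 13025*(-1/62900) = -521/2516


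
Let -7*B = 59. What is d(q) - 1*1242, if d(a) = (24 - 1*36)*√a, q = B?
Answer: -1242 - 12*I*√413/7 ≈ -1242.0 - 34.838*I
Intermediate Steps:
B = -59/7 (B = -⅐*59 = -59/7 ≈ -8.4286)
q = -59/7 ≈ -8.4286
d(a) = -12*√a (d(a) = (24 - 36)*√a = -12*√a)
d(q) - 1*1242 = -12*I*√413/7 - 1*1242 = -12*I*√413/7 - 1242 = -1242 - 12*I*√413/7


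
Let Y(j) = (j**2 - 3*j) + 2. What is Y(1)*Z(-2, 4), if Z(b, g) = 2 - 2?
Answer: 0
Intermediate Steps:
Z(b, g) = 0
Y(j) = 2 + j**2 - 3*j
Y(1)*Z(-2, 4) = (2 + 1**2 - 3*1)*0 = (2 + 1 - 3)*0 = 0*0 = 0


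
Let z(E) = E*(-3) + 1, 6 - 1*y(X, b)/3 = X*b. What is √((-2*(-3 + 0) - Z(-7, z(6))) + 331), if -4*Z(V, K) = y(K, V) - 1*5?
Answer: √251 ≈ 15.843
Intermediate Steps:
y(X, b) = 18 - 3*X*b
z(E) = 1 - 3*E (z(E) = -3*E + 1 = 1 - 3*E)
Z(V, K) = -13/4 + 3*K*V/4 (Z(V, K) = -((18 - 3*K*V) - 1*5)/4 = -((18 - 3*K*V) - 5)/4 = -(13 - 3*K*V)/4 = -13/4 + 3*K*V/4)
√((-2*(-3 + 0) - Z(-7, z(6))) + 331) = √((-2*(-3 + 0) - (-13/4 + (¾)*(1 - 3*6)*(-7))) + 331) = √((-2*(-3) - (-13/4 + (¾)*(1 - 18)*(-7))) + 331) = √((6 - (-13/4 + (¾)*(-17)*(-7))) + 331) = √((6 - (-13/4 + 357/4)) + 331) = √((6 - 1*86) + 331) = √((6 - 86) + 331) = √(-80 + 331) = √251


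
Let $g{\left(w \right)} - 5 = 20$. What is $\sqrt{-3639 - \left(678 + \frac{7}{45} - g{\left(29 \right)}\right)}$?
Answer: $\frac{i \sqrt{965735}}{15} \approx 65.515 i$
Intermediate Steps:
$g{\left(w \right)} = 25$ ($g{\left(w \right)} = 5 + 20 = 25$)
$\sqrt{-3639 - \left(678 + \frac{7}{45} - g{\left(29 \right)}\right)} = \sqrt{-3639 + \left(\left(- \frac{63}{405} - 678\right) + 25\right)} = \sqrt{-3639 + \left(\left(\left(-63\right) \frac{1}{405} - 678\right) + 25\right)} = \sqrt{-3639 + \left(\left(- \frac{7}{45} - 678\right) + 25\right)} = \sqrt{-3639 + \left(- \frac{30517}{45} + 25\right)} = \sqrt{-3639 - \frac{29392}{45}} = \sqrt{- \frac{193147}{45}} = \frac{i \sqrt{965735}}{15}$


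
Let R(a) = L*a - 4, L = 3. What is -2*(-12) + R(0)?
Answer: 20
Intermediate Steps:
R(a) = -4 + 3*a (R(a) = 3*a - 4 = -4 + 3*a)
-2*(-12) + R(0) = -2*(-12) + (-4 + 3*0) = 24 + (-4 + 0) = 24 - 4 = 20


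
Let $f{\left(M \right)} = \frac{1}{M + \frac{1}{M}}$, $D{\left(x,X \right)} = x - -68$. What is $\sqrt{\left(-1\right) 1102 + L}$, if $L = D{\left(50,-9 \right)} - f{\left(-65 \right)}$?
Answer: $\frac{i \sqrt{17573056094}}{4226} \approx 31.369 i$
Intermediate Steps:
$D{\left(x,X \right)} = 68 + x$ ($D{\left(x,X \right)} = x + 68 = 68 + x$)
$L = \frac{498733}{4226}$ ($L = \left(68 + 50\right) - - \frac{65}{1 + \left(-65\right)^{2}} = 118 - - \frac{65}{1 + 4225} = 118 - - \frac{65}{4226} = 118 + \frac{65}{4226} = \frac{498733}{4226} \approx 118.02$)
$\sqrt{\left(-1\right) 1102 + L} = \sqrt{\left(-1\right) 1102 + \frac{498733}{4226}} = \sqrt{-1102 + \frac{498733}{4226}} = \sqrt{- \frac{4158319}{4226}} = \frac{i \sqrt{17573056094}}{4226}$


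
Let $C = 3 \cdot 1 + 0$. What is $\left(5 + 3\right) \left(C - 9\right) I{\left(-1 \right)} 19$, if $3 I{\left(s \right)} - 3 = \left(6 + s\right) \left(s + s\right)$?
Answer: $2128$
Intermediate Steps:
$I{\left(s \right)} = 1 + \frac{2 s \left(6 + s\right)}{3}$ ($I{\left(s \right)} = 1 + \frac{\left(6 + s\right) \left(s + s\right)}{3} = 1 + \frac{\left(6 + s\right) 2 s}{3} = 1 + \frac{2 s \left(6 + s\right)}{3}$)
$C = 3$ ($C = 3 + 0 = 3$)
$\left(5 + 3\right) \left(C - 9\right) I{\left(-1 \right)} 19 = \left(5 + 3\right) \left(3 - 9\right) \left(1 + 4 \left(-1\right) + \frac{2 \left(-1\right)^{2}}{3}\right) 19 = 8 \left(-6\right) \left(1 - 4 + \frac{2}{3} \cdot 1\right) 19 = - 48 \left(1 - 4 + \frac{2}{3}\right) 19 = \left(-48\right) \left(- \frac{7}{3}\right) 19 = 112 \cdot 19 = 2128$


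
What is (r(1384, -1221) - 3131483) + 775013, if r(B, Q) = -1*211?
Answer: -2356681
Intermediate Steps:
r(B, Q) = -211
(r(1384, -1221) - 3131483) + 775013 = (-211 - 3131483) + 775013 = -3131694 + 775013 = -2356681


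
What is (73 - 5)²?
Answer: 4624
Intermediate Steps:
(73 - 5)² = 68² = 4624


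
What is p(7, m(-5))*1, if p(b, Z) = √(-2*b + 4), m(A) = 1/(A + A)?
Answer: I*√10 ≈ 3.1623*I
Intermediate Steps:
m(A) = 1/(2*A)
p(b, Z) = √(4 - 2*b)
p(7, m(-5))*1 = √(4 - 2*7)*1 = √(4 - 14)*1 = √(-10)*1 = (I*√10)*1 = I*√10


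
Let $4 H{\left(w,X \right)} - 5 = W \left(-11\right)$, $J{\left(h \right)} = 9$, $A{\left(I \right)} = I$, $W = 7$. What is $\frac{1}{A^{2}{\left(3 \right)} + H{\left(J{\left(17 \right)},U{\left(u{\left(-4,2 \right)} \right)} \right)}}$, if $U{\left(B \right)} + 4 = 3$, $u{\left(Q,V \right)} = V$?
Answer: $- \frac{1}{9} \approx -0.11111$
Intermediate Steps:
$U{\left(B \right)} = -1$ ($U{\left(B \right)} = -4 + 3 = -1$)
$H{\left(w,X \right)} = -18$ ($H{\left(w,X \right)} = \frac{5}{4} + \frac{7 \left(-11\right)}{4} = \frac{5}{4} + \frac{1}{4} \left(-77\right) = \frac{5}{4} - \frac{77}{4} = -18$)
$\frac{1}{A^{2}{\left(3 \right)} + H{\left(J{\left(17 \right)},U{\left(u{\left(-4,2 \right)} \right)} \right)}} = \frac{1}{3^{2} - 18} = \frac{1}{9 - 18} = \frac{1}{-9} = - \frac{1}{9}$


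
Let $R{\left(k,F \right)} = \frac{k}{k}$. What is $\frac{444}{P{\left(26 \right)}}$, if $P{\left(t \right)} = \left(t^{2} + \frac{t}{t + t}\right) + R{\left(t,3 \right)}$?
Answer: $\frac{888}{1355} \approx 0.65535$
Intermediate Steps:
$R{\left(k,F \right)} = 1$
$P{\left(t \right)} = \frac{3}{2} + t^{2}$ ($P{\left(t \right)} = \left(t^{2} + \frac{t}{t + t}\right) + 1 = \left(t^{2} + \frac{t}{2 t}\right) + 1 = \left(t^{2} + \frac{1}{2 t} t\right) + 1 = \left(t^{2} + \frac{1}{2}\right) + 1 = \left(\frac{1}{2} + t^{2}\right) + 1 = \frac{3}{2} + t^{2}$)
$\frac{444}{P{\left(26 \right)}} = \frac{444}{\frac{3}{2} + 26^{2}} = \frac{444}{\frac{3}{2} + 676} = \frac{444}{\frac{1355}{2}} = 444 \cdot \frac{2}{1355} = \frac{888}{1355}$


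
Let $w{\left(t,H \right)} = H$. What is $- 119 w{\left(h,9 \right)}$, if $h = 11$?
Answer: $-1071$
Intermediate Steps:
$- 119 w{\left(h,9 \right)} = \left(-119\right) 9 = -1071$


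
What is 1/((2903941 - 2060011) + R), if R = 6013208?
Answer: 1/6857138 ≈ 1.4583e-7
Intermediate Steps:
1/((2903941 - 2060011) + R) = 1/((2903941 - 2060011) + 6013208) = 1/(843930 + 6013208) = 1/6857138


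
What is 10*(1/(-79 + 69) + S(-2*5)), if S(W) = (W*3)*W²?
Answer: -30001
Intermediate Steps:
S(W) = 3*W³ (S(W) = (3*W)*W² = 3*W³)
10*(1/(-79 + 69) + S(-2*5)) = 10*(1/(-79 + 69) + 3*(-2*5)³) = 10*(1/(-10) + 3*(-10)³) = 10*(-⅒ + 3*(-1000)) = 10*(-⅒ - 3000) = 10*(-30001/10) = -30001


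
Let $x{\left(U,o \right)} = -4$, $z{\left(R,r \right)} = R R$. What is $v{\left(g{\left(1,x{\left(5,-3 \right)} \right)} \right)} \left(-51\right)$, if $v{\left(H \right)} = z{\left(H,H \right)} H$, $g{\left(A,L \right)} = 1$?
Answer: $-51$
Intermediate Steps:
$z{\left(R,r \right)} = R^{2}$
$v{\left(H \right)} = H^{3}$ ($v{\left(H \right)} = H^{2} H = H^{3}$)
$v{\left(g{\left(1,x{\left(5,-3 \right)} \right)} \right)} \left(-51\right) = 1^{3} \left(-51\right) = 1 \left(-51\right) = -51$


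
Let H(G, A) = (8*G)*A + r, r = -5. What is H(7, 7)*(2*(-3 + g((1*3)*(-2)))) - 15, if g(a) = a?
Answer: -6981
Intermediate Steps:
H(G, A) = -5 + 8*A*G (H(G, A) = (8*G)*A - 5 = 8*A*G - 5 = -5 + 8*A*G)
H(7, 7)*(2*(-3 + g((1*3)*(-2)))) - 15 = (-5 + 8*7*7)*(2*(-3 + (1*3)*(-2))) - 15 = (-5 + 392)*(2*(-3 + 3*(-2))) - 15 = 387*(2*(-3 - 6)) - 15 = 387*(2*(-9)) - 15 = 387*(-18) - 15 = -6966 - 15 = -6981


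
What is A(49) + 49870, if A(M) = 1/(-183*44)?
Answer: 401553239/8052 ≈ 49870.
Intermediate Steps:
A(M) = -1/8052 (A(M) = -1/183*1/44 = -1/8052)
A(49) + 49870 = -1/8052 + 49870 = 401553239/8052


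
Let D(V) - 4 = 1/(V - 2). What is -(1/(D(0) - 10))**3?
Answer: 8/2197 ≈ 0.0036413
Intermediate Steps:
D(V) = 4 + 1/(-2 + V) (D(V) = 4 + 1/(V - 2) = 4 + 1/(-2 + V))
-(1/(D(0) - 10))**3 = -(1/((-7 + 4*0)/(-2 + 0) - 10))**3 = -(1/((-7 + 0)/(-2) - 10))**3 = -(1/(-1/2*(-7) - 10))**3 = -(1/(7/2 - 10))**3 = -(1/(-13/2))**3 = -(-2/13)**3 = -1*(-8/2197) = 8/2197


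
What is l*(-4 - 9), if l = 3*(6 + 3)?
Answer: -351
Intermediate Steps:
l = 27 (l = 3*9 = 27)
l*(-4 - 9) = 27*(-4 - 9) = 27*(-13) = -351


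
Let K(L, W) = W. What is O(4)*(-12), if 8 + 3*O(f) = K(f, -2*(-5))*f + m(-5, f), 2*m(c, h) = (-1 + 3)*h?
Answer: -144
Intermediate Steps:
m(c, h) = h (m(c, h) = ((-1 + 3)*h)/2 = (2*h)/2 = h)
O(f) = -8/3 + 11*f/3 (O(f) = -8/3 + ((-2*(-5))*f + f)/3 = -8/3 + (10*f + f)/3 = -8/3 + (11*f)/3 = -8/3 + 11*f/3)
O(4)*(-12) = (-8/3 + (11/3)*4)*(-12) = (-8/3 + 44/3)*(-12) = 12*(-12) = -144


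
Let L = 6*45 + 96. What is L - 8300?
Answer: -7934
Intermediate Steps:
L = 366 (L = 270 + 96 = 366)
L - 8300 = 366 - 8300 = -7934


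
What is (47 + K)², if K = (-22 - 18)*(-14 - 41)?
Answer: 5049009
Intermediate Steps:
K = 2200 (K = -40*(-55) = 2200)
(47 + K)² = (47 + 2200)² = 2247² = 5049009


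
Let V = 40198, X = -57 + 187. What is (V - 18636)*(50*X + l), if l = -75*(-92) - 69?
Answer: 287443022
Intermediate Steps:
l = 6831 (l = 6900 - 69 = 6831)
X = 130
(V - 18636)*(50*X + l) = (40198 - 18636)*(50*130 + 6831) = 21562*(6500 + 6831) = 21562*13331 = 287443022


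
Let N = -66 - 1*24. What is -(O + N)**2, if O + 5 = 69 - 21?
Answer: -2209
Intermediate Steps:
O = 43 (O = -5 + (69 - 21) = -5 + 48 = 43)
N = -90 (N = -66 - 24 = -90)
-(O + N)**2 = -(43 - 90)**2 = -1*(-47)**2 = -1*2209 = -2209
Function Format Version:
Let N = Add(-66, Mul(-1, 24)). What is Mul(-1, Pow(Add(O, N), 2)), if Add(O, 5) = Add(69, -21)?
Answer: -2209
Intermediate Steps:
O = 43 (O = Add(-5, Add(69, -21)) = Add(-5, 48) = 43)
N = -90 (N = Add(-66, -24) = -90)
Mul(-1, Pow(Add(O, N), 2)) = Mul(-1, Pow(Add(43, -90), 2)) = Mul(-1, Pow(-47, 2)) = Mul(-1, 2209) = -2209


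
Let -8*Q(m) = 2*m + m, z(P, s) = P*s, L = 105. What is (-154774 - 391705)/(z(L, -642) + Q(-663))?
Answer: 4371832/537291 ≈ 8.1368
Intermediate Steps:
Q(m) = -3*m/8 (Q(m) = -(2*m + m)/8 = -3*m/8)
(-154774 - 391705)/(z(L, -642) + Q(-663)) = (-154774 - 391705)/(105*(-642) - 3/8*(-663)) = -546479/(-67410 + 1989/8) = -546479/(-537291/8) = -546479*(-8/537291) = 4371832/537291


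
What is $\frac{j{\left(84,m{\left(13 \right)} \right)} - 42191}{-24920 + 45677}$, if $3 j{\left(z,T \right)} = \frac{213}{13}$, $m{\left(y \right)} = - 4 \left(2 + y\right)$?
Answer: $- \frac{182804}{89947} \approx -2.0324$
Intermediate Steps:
$m{\left(y \right)} = -8 - 4 y$
$j{\left(z,T \right)} = \frac{71}{13}$ ($j{\left(z,T \right)} = \frac{213 \cdot \frac{1}{13}}{3} = \frac{1}{3} \cdot \frac{213}{13} = \frac{71}{13}$)
$\frac{j{\left(84,m{\left(13 \right)} \right)} - 42191}{-24920 + 45677} = \frac{\frac{71}{13} - 42191}{-24920 + 45677} = - \frac{548412}{13 \cdot 20757} = \left(- \frac{548412}{13}\right) \frac{1}{20757} = - \frac{182804}{89947}$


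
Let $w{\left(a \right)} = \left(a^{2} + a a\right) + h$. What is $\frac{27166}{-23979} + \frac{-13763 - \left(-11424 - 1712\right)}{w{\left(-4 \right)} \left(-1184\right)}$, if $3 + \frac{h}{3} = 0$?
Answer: $- \frac{724749679}{652996128} \approx -1.1099$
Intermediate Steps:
$h = -9$ ($h = -9 + 3 \cdot 0 = -9 + 0 = -9$)
$w{\left(a \right)} = -9 + 2 a^{2}$ ($w{\left(a \right)} = \left(a^{2} + a a\right) - 9 = \left(a^{2} + a^{2}\right) - 9 = 2 a^{2} - 9 = -9 + 2 a^{2}$)
$\frac{27166}{-23979} + \frac{-13763 - \left(-11424 - 1712\right)}{w{\left(-4 \right)} \left(-1184\right)} = \frac{27166}{-23979} + \frac{-13763 - \left(-11424 - 1712\right)}{\left(-9 + 2 \left(-4\right)^{2}\right) \left(-1184\right)} = 27166 \left(- \frac{1}{23979}\right) + \frac{-13763 - \left(-11424 - 1712\right)}{\left(-9 + 2 \cdot 16\right) \left(-1184\right)} = - \frac{27166}{23979} + \frac{-13763 - -13136}{\left(-9 + 32\right) \left(-1184\right)} = - \frac{27166}{23979} + \frac{-13763 + 13136}{23 \left(-1184\right)} = - \frac{27166}{23979} - \frac{627}{-27232} = - \frac{27166}{23979} - - \frac{627}{27232} = - \frac{27166}{23979} + \frac{627}{27232} = - \frac{724749679}{652996128}$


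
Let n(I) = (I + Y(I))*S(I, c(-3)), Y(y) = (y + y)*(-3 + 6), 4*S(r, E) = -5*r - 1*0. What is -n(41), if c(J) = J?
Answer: 58835/4 ≈ 14709.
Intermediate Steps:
S(r, E) = -5*r/4 (S(r, E) = (-5*r - 1*0)/4 = (-5*r + 0)/4 = (-5*r)/4 = -5*r/4)
Y(y) = 6*y (Y(y) = (2*y)*3 = 6*y)
n(I) = -35*I²/4 (n(I) = (I + 6*I)*(-5*I/4) = (7*I)*(-5*I/4) = -35*I²/4)
-n(41) = -(-35)*41²/4 = -(-35)*1681/4 = -1*(-58835/4) = 58835/4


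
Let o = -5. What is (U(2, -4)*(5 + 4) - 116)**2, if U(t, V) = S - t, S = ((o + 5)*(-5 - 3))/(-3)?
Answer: 17956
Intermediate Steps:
S = 0 (S = ((-5 + 5)*(-5 - 3))/(-3) = (0*(-8))*(-1/3) = 0*(-1/3) = 0)
U(t, V) = -t (U(t, V) = 0 - t = -t)
(U(2, -4)*(5 + 4) - 116)**2 = ((-1*2)*(5 + 4) - 116)**2 = (-2*9 - 116)**2 = (-18 - 116)**2 = (-134)**2 = 17956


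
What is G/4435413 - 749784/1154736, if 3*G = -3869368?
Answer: -66874553839/71135153694 ≈ -0.94011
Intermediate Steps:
G = -3869368/3 (G = (1/3)*(-3869368) = -3869368/3 ≈ -1.2898e+6)
G/4435413 - 749784/1154736 = -3869368/3/4435413 - 749784/1154736 = -3869368/3*1/4435413 - 749784*1/1154736 = -3869368/13306239 - 31241/48114 = -66874553839/71135153694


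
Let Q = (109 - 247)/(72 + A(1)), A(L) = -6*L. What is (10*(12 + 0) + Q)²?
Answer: 1682209/121 ≈ 13903.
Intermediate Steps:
Q = -23/11 (Q = (109 - 247)/(72 - 6*1) = -138/(72 - 6) = -138/66 = -138*1/66 = -23/11 ≈ -2.0909)
(10*(12 + 0) + Q)² = (10*(12 + 0) - 23/11)² = (10*12 - 23/11)² = (120 - 23/11)² = (1297/11)² = 1682209/121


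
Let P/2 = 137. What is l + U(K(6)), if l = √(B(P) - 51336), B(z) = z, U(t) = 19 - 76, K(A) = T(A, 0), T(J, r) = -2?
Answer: -57 + 11*I*√422 ≈ -57.0 + 225.97*I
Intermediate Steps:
K(A) = -2
U(t) = -57
P = 274 (P = 2*137 = 274)
l = 11*I*√422 (l = √(274 - 51336) = √(-51062) = 11*I*√422 ≈ 225.97*I)
l + U(K(6)) = 11*I*√422 - 57 = -57 + 11*I*√422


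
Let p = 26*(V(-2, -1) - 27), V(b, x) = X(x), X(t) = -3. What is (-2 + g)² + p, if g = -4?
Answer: -744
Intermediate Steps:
V(b, x) = -3
p = -780 (p = 26*(-3 - 27) = 26*(-30) = -780)
(-2 + g)² + p = (-2 - 4)² - 780 = (-6)² - 780 = 36 - 780 = -744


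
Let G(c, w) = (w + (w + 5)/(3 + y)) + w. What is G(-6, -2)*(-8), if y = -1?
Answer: 20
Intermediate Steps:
G(c, w) = 5/2 + 5*w/2 (G(c, w) = (w + (w + 5)/(3 - 1)) + w = (w + (5 + w)/2) + w = (w + (5 + w)*(½)) + w = (w + (5/2 + w/2)) + w = (5/2 + 3*w/2) + w = 5/2 + 5*w/2)
G(-6, -2)*(-8) = (5/2 + (5/2)*(-2))*(-8) = (5/2 - 5)*(-8) = -5/2*(-8) = 20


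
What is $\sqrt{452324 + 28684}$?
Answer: $4 \sqrt{30063} \approx 693.55$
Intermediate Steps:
$\sqrt{452324 + 28684} = \sqrt{481008} = 4 \sqrt{30063}$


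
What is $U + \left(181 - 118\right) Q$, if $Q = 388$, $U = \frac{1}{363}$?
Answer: $\frac{8873173}{363} \approx 24444.0$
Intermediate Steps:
$U = \frac{1}{363} \approx 0.0027548$
$U + \left(181 - 118\right) Q = \frac{1}{363} + \left(181 - 118\right) 388 = \frac{1}{363} + 63 \cdot 388 = \frac{1}{363} + 24444 = \frac{8873173}{363}$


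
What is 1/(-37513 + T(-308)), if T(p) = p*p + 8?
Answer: 1/57359 ≈ 1.7434e-5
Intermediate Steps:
T(p) = 8 + p² (T(p) = p² + 8 = 8 + p²)
1/(-37513 + T(-308)) = 1/(-37513 + (8 + (-308)²)) = 1/(-37513 + (8 + 94864)) = 1/(-37513 + 94872) = 1/57359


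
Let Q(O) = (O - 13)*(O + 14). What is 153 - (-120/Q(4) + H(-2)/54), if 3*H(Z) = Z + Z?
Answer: 12335/81 ≈ 152.28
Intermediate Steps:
H(Z) = 2*Z/3 (H(Z) = (Z + Z)/3 = (2*Z)/3 = 2*Z/3)
Q(O) = (-13 + O)*(14 + O)
153 - (-120/Q(4) + H(-2)/54) = 153 - (-120/(-182 + 4 + 4²) + ((⅔)*(-2))/54) = 153 - (-120/(-182 + 4 + 16) - 4/3*1/54) = 153 - (-120/(-162) - 2/81) = 153 - (-120*(-1/162) - 2/81) = 153 - (20/27 - 2/81) = 153 - 1*58/81 = 153 - 58/81 = 12335/81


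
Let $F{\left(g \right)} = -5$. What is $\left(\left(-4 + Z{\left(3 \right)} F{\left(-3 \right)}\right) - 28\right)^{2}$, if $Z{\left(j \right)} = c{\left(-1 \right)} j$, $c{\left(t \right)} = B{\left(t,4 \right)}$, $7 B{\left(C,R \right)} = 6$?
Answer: $\frac{98596}{49} \approx 2012.2$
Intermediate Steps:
$B{\left(C,R \right)} = \frac{6}{7}$ ($B{\left(C,R \right)} = \frac{1}{7} \cdot 6 = \frac{6}{7}$)
$c{\left(t \right)} = \frac{6}{7}$
$Z{\left(j \right)} = \frac{6 j}{7}$
$\left(\left(-4 + Z{\left(3 \right)} F{\left(-3 \right)}\right) - 28\right)^{2} = \left(\left(-4 + \frac{6}{7} \cdot 3 \left(-5\right)\right) - 28\right)^{2} = \left(\left(-4 + \frac{18}{7} \left(-5\right)\right) - 28\right)^{2} = \left(\left(-4 - \frac{90}{7}\right) - 28\right)^{2} = \left(- \frac{118}{7} - 28\right)^{2} = \left(- \frac{314}{7}\right)^{2} = \frac{98596}{49}$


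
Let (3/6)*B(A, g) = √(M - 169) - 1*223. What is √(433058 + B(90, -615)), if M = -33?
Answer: √(432612 + 2*I*√202) ≈ 657.73 + 0.022*I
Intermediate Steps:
B(A, g) = -446 + 2*I*√202 (B(A, g) = 2*(√(-33 - 169) - 1*223) = 2*(√(-202) - 223) = 2*(I*√202 - 223) = 2*(-223 + I*√202) = -446 + 2*I*√202)
√(433058 + B(90, -615)) = √(433058 + (-446 + 2*I*√202)) = √(432612 + 2*I*√202)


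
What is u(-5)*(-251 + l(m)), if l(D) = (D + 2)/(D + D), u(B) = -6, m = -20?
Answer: 15033/10 ≈ 1503.3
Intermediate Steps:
l(D) = (2 + D)/(2*D) (l(D) = (2 + D)/((2*D)) = (2 + D)*(1/(2*D)) = (2 + D)/(2*D))
u(-5)*(-251 + l(m)) = -6*(-251 + (1/2)*(2 - 20)/(-20)) = -6*(-251 + (1/2)*(-1/20)*(-18)) = -6*(-251 + 9/20) = -6*(-5011/20) = 15033/10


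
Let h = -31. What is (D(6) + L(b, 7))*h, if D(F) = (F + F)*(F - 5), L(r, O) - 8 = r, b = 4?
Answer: -744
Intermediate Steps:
L(r, O) = 8 + r
D(F) = 2*F*(-5 + F) (D(F) = (2*F)*(-5 + F) = 2*F*(-5 + F))
(D(6) + L(b, 7))*h = (2*6*(-5 + 6) + (8 + 4))*(-31) = (2*6*1 + 12)*(-31) = (12 + 12)*(-31) = 24*(-31) = -744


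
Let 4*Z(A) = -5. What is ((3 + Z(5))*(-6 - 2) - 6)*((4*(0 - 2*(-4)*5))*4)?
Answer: -12800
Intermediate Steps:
Z(A) = -5/4 (Z(A) = (¼)*(-5) = -5/4)
((3 + Z(5))*(-6 - 2) - 6)*((4*(0 - 2*(-4)*5))*4) = ((3 - 5/4)*(-6 - 2) - 6)*((4*(0 - 2*(-4)*5))*4) = ((7/4)*(-8) - 6)*((4*(0 + 8*5))*4) = (-14 - 6)*((4*(0 + 40))*4) = -20*4*40*4 = -3200*4 = -20*640 = -12800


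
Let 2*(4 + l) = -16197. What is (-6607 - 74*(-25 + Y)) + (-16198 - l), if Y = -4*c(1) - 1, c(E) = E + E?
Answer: -24373/2 ≈ -12187.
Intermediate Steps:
l = -16205/2 (l = -4 + (½)*(-16197) = -4 - 16197/2 = -16205/2 ≈ -8102.5)
c(E) = 2*E
Y = -9 (Y = -8 - 1 = -9)
(-6607 - 74*(-25 + Y)) + (-16198 - l) = (-6607 - 74*(-25 - 9)) + (-16198 - 1*(-16205/2)) = (-6607 - 74*(-34)) + (-16198 + 16205/2) = (-6607 - 1*(-2516)) - 16191/2 = (-6607 + 2516) - 16191/2 = -4091 - 16191/2 = -24373/2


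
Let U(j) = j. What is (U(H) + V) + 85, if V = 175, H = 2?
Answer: 262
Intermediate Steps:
(U(H) + V) + 85 = (2 + 175) + 85 = 177 + 85 = 262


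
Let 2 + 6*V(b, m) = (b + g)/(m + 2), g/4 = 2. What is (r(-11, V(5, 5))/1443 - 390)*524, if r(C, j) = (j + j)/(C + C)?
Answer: -68119931618/333333 ≈ -2.0436e+5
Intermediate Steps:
g = 8 (g = 4*2 = 8)
V(b, m) = -⅓ + (8 + b)/(6*(2 + m)) (V(b, m) = -⅓ + ((b + 8)/(m + 2))/6 = -⅓ + ((8 + b)/(2 + m))/6 = -⅓ + (8 + b)/(6*(2 + m)))
r(C, j) = j/C (r(C, j) = (2*j)/((2*C)) = (2*j)*(1/(2*C)) = j/C)
(r(-11, V(5, 5))/1443 - 390)*524 = ((((4 + 5 - 2*5)/(6*(2 + 5)))/(-11))/1443 - 390)*524 = ((((⅙)*(4 + 5 - 10)/7)*(-1/11))*(1/1443) - 390)*524 = ((((⅙)*(⅐)*(-1))*(-1/11))*(1/1443) - 390)*524 = (-1/42*(-1/11)*(1/1443) - 390)*524 = ((1/462)*(1/1443) - 390)*524 = (1/666666 - 390)*524 = -259999739/666666*524 = -68119931618/333333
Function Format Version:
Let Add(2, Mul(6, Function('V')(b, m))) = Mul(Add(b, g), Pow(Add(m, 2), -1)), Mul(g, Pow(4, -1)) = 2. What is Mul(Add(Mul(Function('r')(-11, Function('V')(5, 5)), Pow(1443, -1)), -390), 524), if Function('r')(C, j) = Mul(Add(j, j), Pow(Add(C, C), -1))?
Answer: Rational(-68119931618, 333333) ≈ -2.0436e+5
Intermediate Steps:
g = 8 (g = Mul(4, 2) = 8)
Function('V')(b, m) = Add(Rational(-1, 3), Mul(Rational(1, 6), Pow(Add(2, m), -1), Add(8, b))) (Function('V')(b, m) = Add(Rational(-1, 3), Mul(Rational(1, 6), Mul(Add(b, 8), Pow(Add(m, 2), -1)))) = Add(Rational(-1, 3), Mul(Rational(1, 6), Mul(Add(8, b), Pow(Add(2, m), -1)))) = Add(Rational(-1, 3), Mul(Rational(1, 6), Mul(Pow(Add(2, m), -1), Add(8, b)))) = Add(Rational(-1, 3), Mul(Rational(1, 6), Pow(Add(2, m), -1), Add(8, b))))
Function('r')(C, j) = Mul(j, Pow(C, -1)) (Function('r')(C, j) = Mul(Mul(2, j), Pow(Mul(2, C), -1)) = Mul(Mul(2, j), Mul(Rational(1, 2), Pow(C, -1))) = Mul(j, Pow(C, -1)))
Mul(Add(Mul(Function('r')(-11, Function('V')(5, 5)), Pow(1443, -1)), -390), 524) = Mul(Add(Mul(Mul(Mul(Rational(1, 6), Pow(Add(2, 5), -1), Add(4, 5, Mul(-2, 5))), Pow(-11, -1)), Pow(1443, -1)), -390), 524) = Mul(Add(Mul(Mul(Mul(Rational(1, 6), Pow(7, -1), Add(4, 5, -10)), Rational(-1, 11)), Rational(1, 1443)), -390), 524) = Mul(Add(Mul(Mul(Mul(Rational(1, 6), Rational(1, 7), -1), Rational(-1, 11)), Rational(1, 1443)), -390), 524) = Mul(Add(Mul(Mul(Rational(-1, 42), Rational(-1, 11)), Rational(1, 1443)), -390), 524) = Mul(Add(Mul(Rational(1, 462), Rational(1, 1443)), -390), 524) = Mul(Add(Rational(1, 666666), -390), 524) = Mul(Rational(-259999739, 666666), 524) = Rational(-68119931618, 333333)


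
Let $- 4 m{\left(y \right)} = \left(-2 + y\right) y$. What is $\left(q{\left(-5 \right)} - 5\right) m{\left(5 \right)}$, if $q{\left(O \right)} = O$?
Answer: $\frac{75}{2} \approx 37.5$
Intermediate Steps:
$m{\left(y \right)} = - \frac{y \left(-2 + y\right)}{4}$ ($m{\left(y \right)} = - \frac{\left(-2 + y\right) y}{4} = - \frac{y \left(-2 + y\right)}{4}$)
$\left(q{\left(-5 \right)} - 5\right) m{\left(5 \right)} = \left(-5 - 5\right) \frac{1}{4} \cdot 5 \left(2 - 5\right) = - 10 \cdot \frac{1}{4} \cdot 5 \left(2 - 5\right) = - 10 \cdot \frac{1}{4} \cdot 5 \left(-3\right) = \left(-10\right) \left(- \frac{15}{4}\right) = \frac{75}{2}$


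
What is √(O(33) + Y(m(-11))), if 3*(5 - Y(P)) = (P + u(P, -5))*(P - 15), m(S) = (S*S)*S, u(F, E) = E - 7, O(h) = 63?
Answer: I*√5422422/3 ≈ 776.2*I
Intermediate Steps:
u(F, E) = -7 + E
m(S) = S³ (m(S) = S²*S = S³)
Y(P) = 5 - (-15 + P)*(-12 + P)/3 (Y(P) = 5 - (P + (-7 - 5))*(P - 15)/3 = 5 - (P - 12)*(-15 + P)/3 = 5 - (-12 + P)*(-15 + P)/3 = 5 - (-15 + P)*(-12 + P)/3)
√(O(33) + Y(m(-11))) = √(63 + (-55 + 9*(-11)³ - ((-11)³)²/3)) = √(63 + (-55 + 9*(-1331) - ⅓*(-1331)²)) = √(63 + (-55 - 11979 - ⅓*1771561)) = √(63 + (-55 - 11979 - 1771561/3)) = √(63 - 1807663/3) = √(-1807474/3) = I*√5422422/3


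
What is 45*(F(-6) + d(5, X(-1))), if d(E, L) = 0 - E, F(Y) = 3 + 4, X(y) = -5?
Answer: 90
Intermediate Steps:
F(Y) = 7
d(E, L) = -E
45*(F(-6) + d(5, X(-1))) = 45*(7 - 1*5) = 45*(7 - 5) = 45*2 = 90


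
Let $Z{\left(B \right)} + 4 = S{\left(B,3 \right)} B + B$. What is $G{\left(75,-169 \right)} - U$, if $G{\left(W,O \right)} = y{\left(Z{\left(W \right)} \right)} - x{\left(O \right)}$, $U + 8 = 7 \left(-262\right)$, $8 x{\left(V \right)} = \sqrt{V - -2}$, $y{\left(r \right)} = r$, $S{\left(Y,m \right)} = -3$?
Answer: $1688 - \frac{i \sqrt{167}}{8} \approx 1688.0 - 1.6154 i$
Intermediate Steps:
$Z{\left(B \right)} = -4 - 2 B$ ($Z{\left(B \right)} = -4 + \left(- 3 B + B\right) = -4 - 2 B$)
$x{\left(V \right)} = \frac{\sqrt{2 + V}}{8}$ ($x{\left(V \right)} = \frac{\sqrt{V - -2}}{8} = \frac{\sqrt{V + \left(-2 + 4\right)}}{8} = \frac{\sqrt{V + 2}}{8} = \frac{\sqrt{2 + V}}{8}$)
$U = -1842$ ($U = -8 + 7 \left(-262\right) = -8 - 1834 = -1842$)
$G{\left(W,O \right)} = -4 - 2 W - \frac{\sqrt{2 + O}}{8}$ ($G{\left(W,O \right)} = \left(-4 - 2 W\right) - \frac{\sqrt{2 + O}}{8} = -4 - 2 W - \frac{\sqrt{2 + O}}{8}$)
$G{\left(75,-169 \right)} - U = \left(-4 - 150 - \frac{\sqrt{2 - 169}}{8}\right) - -1842 = \left(-4 - 150 - \frac{\sqrt{-167}}{8}\right) + 1842 = \left(-4 - 150 - \frac{i \sqrt{167}}{8}\right) + 1842 = \left(-154 - \frac{i \sqrt{167}}{8}\right) + 1842 = 1688 - \frac{i \sqrt{167}}{8}$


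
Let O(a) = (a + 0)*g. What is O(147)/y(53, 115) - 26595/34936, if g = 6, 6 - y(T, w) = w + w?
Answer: -328311/69872 ≈ -4.6987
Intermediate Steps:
y(T, w) = 6 - 2*w (y(T, w) = 6 - (w + w) = 6 - 2*w)
O(a) = 6*a (O(a) = (a + 0)*6 = a*6 = 6*a)
O(147)/y(53, 115) - 26595/34936 = (6*147)/(6 - 2*115) - 26595/34936 = 882/(6 - 230) - 26595*1/34936 = 882/(-224) - 26595/34936 = 882*(-1/224) - 26595/34936 = -63/16 - 26595/34936 = -328311/69872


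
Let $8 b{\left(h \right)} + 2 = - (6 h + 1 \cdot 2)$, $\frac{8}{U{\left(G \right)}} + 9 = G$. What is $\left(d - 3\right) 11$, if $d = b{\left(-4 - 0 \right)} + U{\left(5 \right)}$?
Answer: $- \frac{55}{2} \approx -27.5$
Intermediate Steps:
$U{\left(G \right)} = \frac{8}{-9 + G}$
$b{\left(h \right)} = - \frac{1}{2} - \frac{3 h}{4}$ ($b{\left(h \right)} = - \frac{1}{4} + \frac{\left(-1\right) \left(6 h + 1 \cdot 2\right)}{8} = - \frac{1}{4} + \frac{\left(-1\right) \left(6 h + 2\right)}{8} = - \frac{1}{4} + \frac{\left(-1\right) \left(2 + 6 h\right)}{8} = - \frac{1}{4} + \frac{-2 - 6 h}{8} = - \frac{1}{4} - \left(\frac{1}{4} + \frac{3 h}{4}\right) = - \frac{1}{2} - \frac{3 h}{4}$)
$d = \frac{1}{2}$ ($d = \left(- \frac{1}{2} - \frac{3 \left(-4 - 0\right)}{4}\right) + \frac{8}{-9 + 5} = \left(- \frac{1}{2} - \frac{3 \left(-4 + 0\right)}{4}\right) + \frac{8}{-4} = \left(- \frac{1}{2} - -3\right) + 8 \left(- \frac{1}{4}\right) = \left(- \frac{1}{2} + 3\right) - 2 = \frac{5}{2} - 2 = \frac{1}{2} \approx 0.5$)
$\left(d - 3\right) 11 = \left(\frac{1}{2} - 3\right) 11 = \left(- \frac{5}{2}\right) 11 = - \frac{55}{2}$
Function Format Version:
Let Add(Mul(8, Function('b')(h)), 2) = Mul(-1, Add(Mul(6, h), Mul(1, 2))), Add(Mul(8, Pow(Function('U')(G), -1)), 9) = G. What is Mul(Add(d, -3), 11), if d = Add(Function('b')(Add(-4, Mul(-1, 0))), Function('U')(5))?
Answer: Rational(-55, 2) ≈ -27.500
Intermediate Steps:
Function('U')(G) = Mul(8, Pow(Add(-9, G), -1))
Function('b')(h) = Add(Rational(-1, 2), Mul(Rational(-3, 4), h)) (Function('b')(h) = Add(Rational(-1, 4), Mul(Rational(1, 8), Mul(-1, Add(Mul(6, h), Mul(1, 2))))) = Add(Rational(-1, 4), Mul(Rational(1, 8), Mul(-1, Add(Mul(6, h), 2)))) = Add(Rational(-1, 4), Mul(Rational(1, 8), Mul(-1, Add(2, Mul(6, h))))) = Add(Rational(-1, 4), Mul(Rational(1, 8), Add(-2, Mul(-6, h)))) = Add(Rational(-1, 4), Add(Rational(-1, 4), Mul(Rational(-3, 4), h))) = Add(Rational(-1, 2), Mul(Rational(-3, 4), h)))
d = Rational(1, 2) (d = Add(Add(Rational(-1, 2), Mul(Rational(-3, 4), Add(-4, Mul(-1, 0)))), Mul(8, Pow(Add(-9, 5), -1))) = Add(Add(Rational(-1, 2), Mul(Rational(-3, 4), Add(-4, 0))), Mul(8, Pow(-4, -1))) = Add(Add(Rational(-1, 2), Mul(Rational(-3, 4), -4)), Mul(8, Rational(-1, 4))) = Add(Add(Rational(-1, 2), 3), -2) = Add(Rational(5, 2), -2) = Rational(1, 2) ≈ 0.50000)
Mul(Add(d, -3), 11) = Mul(Add(Rational(1, 2), -3), 11) = Mul(Rational(-5, 2), 11) = Rational(-55, 2)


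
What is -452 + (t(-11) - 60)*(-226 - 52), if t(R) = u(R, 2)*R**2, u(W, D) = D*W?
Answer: 756264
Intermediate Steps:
t(R) = 2*R**3 (t(R) = (2*R)*R**2 = 2*R**3)
-452 + (t(-11) - 60)*(-226 - 52) = -452 + (2*(-11)**3 - 60)*(-226 - 52) = -452 + (2*(-1331) - 60)*(-278) = -452 + (-2662 - 60)*(-278) = -452 - 2722*(-278) = -452 + 756716 = 756264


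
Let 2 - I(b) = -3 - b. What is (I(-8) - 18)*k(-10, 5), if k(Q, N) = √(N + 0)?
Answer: -21*√5 ≈ -46.957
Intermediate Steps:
k(Q, N) = √N
I(b) = 5 + b (I(b) = 2 - (-3 - b) = 2 + (3 + b) = 5 + b)
(I(-8) - 18)*k(-10, 5) = ((5 - 8) - 18)*√5 = (-3 - 18)*√5 = -21*√5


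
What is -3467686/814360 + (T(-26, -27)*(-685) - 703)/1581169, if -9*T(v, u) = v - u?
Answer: -24675786531763/5794383540780 ≈ -4.2586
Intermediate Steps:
T(v, u) = -v/9 + u/9 (T(v, u) = -(v - u)/9 = -v/9 + u/9)
-3467686/814360 + (T(-26, -27)*(-685) - 703)/1581169 = -3467686/814360 + ((-⅑*(-26) + (⅑)*(-27))*(-685) - 703)/1581169 = -3467686*1/814360 + ((26/9 - 3)*(-685) - 703)*(1/1581169) = -1733843/407180 + (-⅑*(-685) - 703)*(1/1581169) = -1733843/407180 + (685/9 - 703)*(1/1581169) = -1733843/407180 - 5642/9*1/1581169 = -1733843/407180 - 5642/14230521 = -24675786531763/5794383540780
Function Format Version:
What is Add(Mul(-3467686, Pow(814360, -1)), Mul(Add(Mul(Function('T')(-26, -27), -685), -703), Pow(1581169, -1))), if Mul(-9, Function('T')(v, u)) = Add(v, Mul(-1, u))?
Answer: Rational(-24675786531763, 5794383540780) ≈ -4.2586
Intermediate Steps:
Function('T')(v, u) = Add(Mul(Rational(-1, 9), v), Mul(Rational(1, 9), u)) (Function('T')(v, u) = Mul(Rational(-1, 9), Add(v, Mul(-1, u))) = Add(Mul(Rational(-1, 9), v), Mul(Rational(1, 9), u)))
Add(Mul(-3467686, Pow(814360, -1)), Mul(Add(Mul(Function('T')(-26, -27), -685), -703), Pow(1581169, -1))) = Add(Mul(-3467686, Pow(814360, -1)), Mul(Add(Mul(Add(Mul(Rational(-1, 9), -26), Mul(Rational(1, 9), -27)), -685), -703), Pow(1581169, -1))) = Add(Mul(-3467686, Rational(1, 814360)), Mul(Add(Mul(Add(Rational(26, 9), -3), -685), -703), Rational(1, 1581169))) = Add(Rational(-1733843, 407180), Mul(Add(Mul(Rational(-1, 9), -685), -703), Rational(1, 1581169))) = Add(Rational(-1733843, 407180), Mul(Add(Rational(685, 9), -703), Rational(1, 1581169))) = Add(Rational(-1733843, 407180), Mul(Rational(-5642, 9), Rational(1, 1581169))) = Add(Rational(-1733843, 407180), Rational(-5642, 14230521)) = Rational(-24675786531763, 5794383540780)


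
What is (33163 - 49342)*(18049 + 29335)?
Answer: -766625736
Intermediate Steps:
(33163 - 49342)*(18049 + 29335) = -16179*47384 = -766625736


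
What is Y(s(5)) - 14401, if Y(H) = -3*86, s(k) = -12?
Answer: -14659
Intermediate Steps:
Y(H) = -258
Y(s(5)) - 14401 = -258 - 14401 = -14659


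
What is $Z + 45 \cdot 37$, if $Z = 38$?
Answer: $1703$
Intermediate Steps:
$Z + 45 \cdot 37 = 38 + 45 \cdot 37 = 38 + 1665 = 1703$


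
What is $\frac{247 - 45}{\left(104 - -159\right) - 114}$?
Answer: $\frac{202}{149} \approx 1.3557$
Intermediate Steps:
$\frac{247 - 45}{\left(104 - -159\right) - 114} = \frac{202}{\left(104 + 159\right) - 114} = \frac{202}{263 - 114} = \frac{202}{149}$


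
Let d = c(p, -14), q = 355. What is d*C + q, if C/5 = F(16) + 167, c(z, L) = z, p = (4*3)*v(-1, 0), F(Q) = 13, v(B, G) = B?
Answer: -10445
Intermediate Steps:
p = -12 (p = (4*3)*(-1) = 12*(-1) = -12)
d = -12
C = 900 (C = 5*(13 + 167) = 5*180 = 900)
d*C + q = -12*900 + 355 = -10800 + 355 = -10445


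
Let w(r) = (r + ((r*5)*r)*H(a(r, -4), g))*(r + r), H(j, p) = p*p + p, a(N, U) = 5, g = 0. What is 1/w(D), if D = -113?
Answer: 1/25538 ≈ 3.9157e-5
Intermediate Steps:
H(j, p) = p + p² (H(j, p) = p² + p = p + p²)
w(r) = 2*r² (w(r) = (r + ((r*5)*r)*(0*(1 + 0)))*(r + r) = (r + ((5*r)*r)*(0*1))*(2*r) = (r + (5*r²)*0)*(2*r) = (r + 0)*(2*r) = r*(2*r) = 2*r²)
1/w(D) = 1/(2*(-113)²) = 1/(2*12769) = 1/25538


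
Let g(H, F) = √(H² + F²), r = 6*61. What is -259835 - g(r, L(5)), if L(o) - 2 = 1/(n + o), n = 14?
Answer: -259835 - 3*√5373293/19 ≈ -2.6020e+5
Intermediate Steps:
r = 366
L(o) = 2 + 1/(14 + o)
g(H, F) = √(F² + H²)
-259835 - g(r, L(5)) = -259835 - √(((29 + 2*5)/(14 + 5))² + 366²) = -259835 - √(((29 + 10)/19)² + 133956) = -259835 - √(((1/19)*39)² + 133956) = -259835 - √((39/19)² + 133956) = -259835 - √(1521/361 + 133956) = -259835 - √(48359637/361) = -259835 - 3*√5373293/19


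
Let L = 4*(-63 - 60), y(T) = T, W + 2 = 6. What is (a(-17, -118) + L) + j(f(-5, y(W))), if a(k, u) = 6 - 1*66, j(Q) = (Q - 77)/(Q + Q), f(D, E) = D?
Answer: -2719/5 ≈ -543.80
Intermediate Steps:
W = 4 (W = -2 + 6 = 4)
j(Q) = (-77 + Q)/(2*Q) (j(Q) = (-77 + Q)/((2*Q)) = (-77 + Q)*(1/(2*Q)) = (-77 + Q)/(2*Q))
a(k, u) = -60 (a(k, u) = 6 - 66 = -60)
L = -492 (L = 4*(-123) = -492)
(a(-17, -118) + L) + j(f(-5, y(W))) = (-60 - 492) + (½)*(-77 - 5)/(-5) = -552 + (½)*(-⅕)*(-82) = -552 + 41/5 = -2719/5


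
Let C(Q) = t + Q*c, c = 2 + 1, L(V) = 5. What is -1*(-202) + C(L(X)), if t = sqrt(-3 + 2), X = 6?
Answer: 217 + I ≈ 217.0 + 1.0*I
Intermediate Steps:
c = 3
t = I (t = sqrt(-1) = I ≈ 1.0*I)
C(Q) = I + 3*Q (C(Q) = I + Q*3 = I + 3*Q)
-1*(-202) + C(L(X)) = -1*(-202) + (I + 3*5) = 202 + (I + 15) = 202 + (15 + I) = 217 + I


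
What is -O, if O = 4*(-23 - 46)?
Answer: 276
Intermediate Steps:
O = -276 (O = 4*(-69) = -276)
-O = -1*(-276) = 276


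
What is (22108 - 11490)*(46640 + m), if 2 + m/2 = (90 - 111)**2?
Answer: 504546124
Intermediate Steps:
m = 878 (m = -4 + 2*(90 - 111)**2 = -4 + 2*(-21)**2 = -4 + 2*441 = -4 + 882 = 878)
(22108 - 11490)*(46640 + m) = (22108 - 11490)*(46640 + 878) = 10618*47518 = 504546124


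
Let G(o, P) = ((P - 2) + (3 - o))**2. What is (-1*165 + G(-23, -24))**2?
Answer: 27225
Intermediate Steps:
G(o, P) = (1 + P - o)**2 (G(o, P) = ((-2 + P) + (3 - o))**2 = (1 + P - o)**2)
(-1*165 + G(-23, -24))**2 = (-1*165 + (1 - 24 - 1*(-23))**2)**2 = (-165 + (1 - 24 + 23)**2)**2 = (-165 + 0**2)**2 = (-165 + 0)**2 = (-165)**2 = 27225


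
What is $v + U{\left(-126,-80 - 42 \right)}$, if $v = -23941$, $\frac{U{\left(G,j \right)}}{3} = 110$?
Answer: $-23611$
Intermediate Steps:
$U{\left(G,j \right)} = 330$ ($U{\left(G,j \right)} = 3 \cdot 110 = 330$)
$v + U{\left(-126,-80 - 42 \right)} = -23941 + 330 = -23611$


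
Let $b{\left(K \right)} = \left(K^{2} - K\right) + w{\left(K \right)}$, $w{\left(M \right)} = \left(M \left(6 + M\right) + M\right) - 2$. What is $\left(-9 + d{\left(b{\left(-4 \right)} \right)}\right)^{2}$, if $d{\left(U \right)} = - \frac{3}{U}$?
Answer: $\frac{361}{4} \approx 90.25$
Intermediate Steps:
$w{\left(M \right)} = -2 + M + M \left(6 + M\right)$ ($w{\left(M \right)} = \left(M + M \left(6 + M\right)\right) - 2 = -2 + M + M \left(6 + M\right)$)
$b{\left(K \right)} = -2 + 2 K^{2} + 6 K$ ($b{\left(K \right)} = \left(K^{2} - K\right) + \left(-2 + K^{2} + 7 K\right) = -2 + 2 K^{2} + 6 K$)
$\left(-9 + d{\left(b{\left(-4 \right)} \right)}\right)^{2} = \left(-9 - \frac{3}{-2 + 2 \left(-4\right)^{2} + 6 \left(-4\right)}\right)^{2} = \left(-9 - \frac{3}{-2 + 2 \cdot 16 - 24}\right)^{2} = \left(-9 - \frac{3}{-2 + 32 - 24}\right)^{2} = \left(-9 - \frac{3}{6}\right)^{2} = \left(-9 - \frac{1}{2}\right)^{2} = \left(- \frac{19}{2}\right)^{2} = \frac{361}{4}$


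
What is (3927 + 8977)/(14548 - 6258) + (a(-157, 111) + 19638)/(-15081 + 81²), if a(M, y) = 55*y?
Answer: -3448913/2354360 ≈ -1.4649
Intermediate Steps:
(3927 + 8977)/(14548 - 6258) + (a(-157, 111) + 19638)/(-15081 + 81²) = (3927 + 8977)/(14548 - 6258) + (55*111 + 19638)/(-15081 + 81²) = 12904/8290 + (6105 + 19638)/(-15081 + 6561) = 12904*(1/8290) + 25743/(-8520) = 6452/4145 + 25743*(-1/8520) = 6452/4145 - 8581/2840 = -3448913/2354360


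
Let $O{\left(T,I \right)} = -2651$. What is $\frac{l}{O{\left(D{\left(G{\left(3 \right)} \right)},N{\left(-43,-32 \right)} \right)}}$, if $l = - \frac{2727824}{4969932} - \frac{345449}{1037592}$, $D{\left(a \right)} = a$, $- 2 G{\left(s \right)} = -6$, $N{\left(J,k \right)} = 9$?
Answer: $\frac{34448684843}{103564963815192} \approx 0.00033263$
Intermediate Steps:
$G{\left(s \right)} = 3$ ($G{\left(s \right)} = \left(- \frac{1}{2}\right) \left(-6\right) = 3$)
$l = - \frac{34448684843}{39066376392}$ ($l = \left(-2727824\right) \frac{1}{4969932} - \frac{345449}{1037592} = - \frac{61996}{112953} - \frac{345449}{1037592} = - \frac{34448684843}{39066376392} \approx -0.8818$)
$\frac{l}{O{\left(D{\left(G{\left(3 \right)} \right)},N{\left(-43,-32 \right)} \right)}} = - \frac{34448684843}{39066376392 \left(-2651\right)} = \left(- \frac{34448684843}{39066376392}\right) \left(- \frac{1}{2651}\right) = \frac{34448684843}{103564963815192}$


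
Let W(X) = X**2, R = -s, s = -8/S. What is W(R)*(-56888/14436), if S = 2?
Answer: -227552/3609 ≈ -63.051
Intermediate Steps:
s = -4 (s = -8/2 = -8*1/2 = -4)
R = 4 (R = -1*(-4) = 4)
W(R)*(-56888/14436) = 4**2*(-56888/14436) = 16*(-56888*1/14436) = 16*(-14222/3609) = -227552/3609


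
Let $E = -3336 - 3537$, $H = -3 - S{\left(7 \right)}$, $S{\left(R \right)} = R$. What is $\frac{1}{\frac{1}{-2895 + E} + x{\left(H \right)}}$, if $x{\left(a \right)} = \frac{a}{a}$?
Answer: $\frac{9768}{9767} \approx 1.0001$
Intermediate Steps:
$H = -10$ ($H = -3 - 7 = -10$)
$E = -6873$
$x{\left(a \right)} = 1$
$\frac{1}{\frac{1}{-2895 + E} + x{\left(H \right)}} = \frac{1}{\frac{1}{-2895 - 6873} + 1} = \frac{1}{\frac{1}{-9768} + 1} = \frac{1}{- \frac{1}{9768} + 1} = \frac{1}{\frac{9767}{9768}} = \frac{9768}{9767}$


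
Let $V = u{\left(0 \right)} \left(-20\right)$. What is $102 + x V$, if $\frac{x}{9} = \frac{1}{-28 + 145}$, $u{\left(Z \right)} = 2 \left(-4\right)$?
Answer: $\frac{1486}{13} \approx 114.31$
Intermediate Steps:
$u{\left(Z \right)} = -8$
$V = 160$ ($V = \left(-8\right) \left(-20\right) = 160$)
$x = \frac{1}{13}$ ($x = \frac{9}{-28 + 145} = \frac{9}{117} = 9 \cdot \frac{1}{117} = \frac{1}{13} \approx 0.076923$)
$102 + x V = 102 + \frac{1}{13} \cdot 160 = 102 + \frac{160}{13} = \frac{1486}{13}$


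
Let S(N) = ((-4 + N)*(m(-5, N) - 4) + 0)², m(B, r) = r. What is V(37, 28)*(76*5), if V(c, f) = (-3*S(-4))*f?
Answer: -130744320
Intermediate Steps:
S(N) = (-4 + N)⁴ (S(N) = ((-4 + N)*(N - 4) + 0)² = ((-4 + N)*(-4 + N) + 0)² = ((-4 + N)² + 0)² = ((-4 + N)²)² = (-4 + N)⁴)
V(c, f) = -12288*f (V(c, f) = (-3*(-4 - 4)⁴)*f = (-3*(-8)⁴)*f = (-3*4096)*f = -12288*f)
V(37, 28)*(76*5) = (-12288*28)*(76*5) = -344064*380 = -130744320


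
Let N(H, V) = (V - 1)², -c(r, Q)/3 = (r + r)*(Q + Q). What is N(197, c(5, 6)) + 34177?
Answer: 164498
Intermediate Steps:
c(r, Q) = -12*Q*r (c(r, Q) = -3*(r + r)*(Q + Q) = -3*2*r*2*Q = -12*Q*r)
N(H, V) = (-1 + V)²
N(197, c(5, 6)) + 34177 = (-1 - 12*6*5)² + 34177 = (-1 - 360)² + 34177 = (-361)² + 34177 = 130321 + 34177 = 164498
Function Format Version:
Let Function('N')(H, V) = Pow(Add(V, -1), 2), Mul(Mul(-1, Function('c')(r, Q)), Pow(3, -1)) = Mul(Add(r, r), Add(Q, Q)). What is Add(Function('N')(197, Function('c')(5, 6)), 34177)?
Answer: 164498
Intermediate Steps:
Function('c')(r, Q) = Mul(-12, Q, r) (Function('c')(r, Q) = Mul(-3, Mul(Add(r, r), Add(Q, Q))) = Mul(-3, Mul(Mul(2, r), Mul(2, Q))) = Mul(-3, Mul(4, Q, r)) = Mul(-12, Q, r))
Function('N')(H, V) = Pow(Add(-1, V), 2)
Add(Function('N')(197, Function('c')(5, 6)), 34177) = Add(Pow(Add(-1, Mul(-12, 6, 5)), 2), 34177) = Add(Pow(Add(-1, -360), 2), 34177) = Add(Pow(-361, 2), 34177) = Add(130321, 34177) = 164498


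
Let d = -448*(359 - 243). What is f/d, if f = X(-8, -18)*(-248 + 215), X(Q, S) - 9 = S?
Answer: -297/51968 ≈ -0.0057151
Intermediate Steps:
d = -51968 (d = -448*116 = -51968)
X(Q, S) = 9 + S
f = 297 (f = (9 - 18)*(-248 + 215) = -9*(-33) = 297)
f/d = 297/(-51968) = 297*(-1/51968) = -297/51968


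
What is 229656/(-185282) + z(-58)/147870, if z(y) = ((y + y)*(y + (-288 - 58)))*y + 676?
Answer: -44787600806/2283137445 ≈ -19.617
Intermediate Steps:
z(y) = 676 + 2*y²*(-346 + y) (z(y) = ((2*y)*(y - 346))*y + 676 = ((2*y)*(-346 + y))*y + 676 = (2*y*(-346 + y))*y + 676 = 2*y²*(-346 + y) + 676 = 676 + 2*y²*(-346 + y))
229656/(-185282) + z(-58)/147870 = 229656/(-185282) + (676 - 692*(-58)² + 2*(-58)³)/147870 = 229656*(-1/185282) + (676 - 692*3364 + 2*(-195112))*(1/147870) = -114828/92641 + (676 - 2327888 - 390224)*(1/147870) = -114828/92641 - 2717436*1/147870 = -114828/92641 - 452906/24645 = -44787600806/2283137445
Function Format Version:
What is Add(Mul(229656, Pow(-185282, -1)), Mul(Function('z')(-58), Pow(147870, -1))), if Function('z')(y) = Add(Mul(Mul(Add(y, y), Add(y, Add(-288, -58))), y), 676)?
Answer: Rational(-44787600806, 2283137445) ≈ -19.617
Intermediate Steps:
Function('z')(y) = Add(676, Mul(2, Pow(y, 2), Add(-346, y))) (Function('z')(y) = Add(Mul(Mul(Mul(2, y), Add(y, -346)), y), 676) = Add(Mul(Mul(Mul(2, y), Add(-346, y)), y), 676) = Add(Mul(Mul(2, y, Add(-346, y)), y), 676) = Add(Mul(2, Pow(y, 2), Add(-346, y)), 676) = Add(676, Mul(2, Pow(y, 2), Add(-346, y))))
Add(Mul(229656, Pow(-185282, -1)), Mul(Function('z')(-58), Pow(147870, -1))) = Add(Mul(229656, Pow(-185282, -1)), Mul(Add(676, Mul(-692, Pow(-58, 2)), Mul(2, Pow(-58, 3))), Pow(147870, -1))) = Add(Mul(229656, Rational(-1, 185282)), Mul(Add(676, Mul(-692, 3364), Mul(2, -195112)), Rational(1, 147870))) = Add(Rational(-114828, 92641), Mul(Add(676, -2327888, -390224), Rational(1, 147870))) = Add(Rational(-114828, 92641), Mul(-2717436, Rational(1, 147870))) = Add(Rational(-114828, 92641), Rational(-452906, 24645)) = Rational(-44787600806, 2283137445)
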